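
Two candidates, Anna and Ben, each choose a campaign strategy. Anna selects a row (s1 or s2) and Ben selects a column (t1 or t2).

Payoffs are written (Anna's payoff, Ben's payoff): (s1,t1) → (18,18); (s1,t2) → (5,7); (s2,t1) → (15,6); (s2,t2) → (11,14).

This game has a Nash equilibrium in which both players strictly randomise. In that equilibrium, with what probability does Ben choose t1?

2/3

Let c be the probability that Ben plays t1. In a completely mixed equilibrium, Anna must be indifferent between s1 and s2.
Anna's expected payoff from s1 is 18c + 5(1−c); from s2 it is 15c + 11(1−c).
Setting these equal: 13c + 5 = 4c + 11, so c = 2/3.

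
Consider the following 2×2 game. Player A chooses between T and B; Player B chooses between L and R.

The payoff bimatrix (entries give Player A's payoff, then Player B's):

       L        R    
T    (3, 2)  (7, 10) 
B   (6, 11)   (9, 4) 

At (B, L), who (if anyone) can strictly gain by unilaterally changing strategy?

Player A at (B, L) earns 6; deviating to T yields 3 — not better.
Player B earns 11; deviating to R yields 4 — not better.
Neither player can strictly improve; the profile is a Nash equilibrium.

Neither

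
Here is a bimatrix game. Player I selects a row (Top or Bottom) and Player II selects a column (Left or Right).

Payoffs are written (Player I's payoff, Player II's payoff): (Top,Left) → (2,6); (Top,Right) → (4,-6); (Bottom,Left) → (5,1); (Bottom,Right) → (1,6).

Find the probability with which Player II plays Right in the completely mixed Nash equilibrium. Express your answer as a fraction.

1/2

Let c be the probability that Player II plays Left. In a completely mixed equilibrium, Player I must be indifferent between Top and Bottom.
Player I's expected payoff from Top is 2c + 4(1−c); from Bottom it is 5c + (1−c).
Setting these equal: −2c + 4 = 4c + 1, so c = 1/2.
Therefore Player II plays Right with probability 1 − 1/2 = 1/2.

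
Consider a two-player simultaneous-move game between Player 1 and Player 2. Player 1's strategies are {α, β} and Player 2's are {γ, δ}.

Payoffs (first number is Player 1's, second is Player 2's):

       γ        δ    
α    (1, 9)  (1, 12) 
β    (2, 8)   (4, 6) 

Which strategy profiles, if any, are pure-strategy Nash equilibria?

(β, γ)

(α, γ): Player 1 prefers β (2 > 1); Player 2 prefers δ (12 > 9) — not an equilibrium.
(α, δ): Player 1 prefers β (4 > 1) — not an equilibrium.
(β, γ): Player 1 gets 2 ≥ 1 from α, and Player 2 gets 8 ≥ 6 from δ — Nash equilibrium.
(β, δ): Player 2 prefers γ (8 > 6) — not an equilibrium.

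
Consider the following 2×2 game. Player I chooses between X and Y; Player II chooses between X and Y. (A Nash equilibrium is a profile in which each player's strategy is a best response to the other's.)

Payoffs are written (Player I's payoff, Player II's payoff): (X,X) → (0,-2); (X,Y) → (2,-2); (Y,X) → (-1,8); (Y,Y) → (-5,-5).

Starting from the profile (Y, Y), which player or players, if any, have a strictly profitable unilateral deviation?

Player I at (Y, Y) earns -5; deviating to X yields 2 — a strict improvement.
Player II earns -5; deviating to X yields 8 — a strict improvement.
Both Player I and Player II have strictly profitable deviations.

Both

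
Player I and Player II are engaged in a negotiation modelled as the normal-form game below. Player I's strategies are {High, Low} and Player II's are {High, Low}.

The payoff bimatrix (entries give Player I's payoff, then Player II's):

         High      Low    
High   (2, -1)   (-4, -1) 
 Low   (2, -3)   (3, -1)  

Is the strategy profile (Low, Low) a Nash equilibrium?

At (Low, Low), Player I earns 3; switching to High would give -4, so Player I has no profitable deviation.
Player II earns -1; switching to High would give -3, so Player II has no profitable deviation.
Neither player can gain by a unilateral deviation, so this profile is a Nash equilibrium.

Yes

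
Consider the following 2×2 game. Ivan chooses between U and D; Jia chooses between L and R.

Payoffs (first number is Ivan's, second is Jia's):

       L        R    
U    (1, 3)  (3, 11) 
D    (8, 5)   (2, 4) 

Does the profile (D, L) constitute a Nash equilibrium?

Yes

At (D, L), Ivan earns 8; switching to U would give 1, so Ivan has no profitable deviation.
Jia earns 5; switching to R would give 4, so Jia has no profitable deviation.
Neither player can gain by a unilateral deviation, so this profile is a Nash equilibrium.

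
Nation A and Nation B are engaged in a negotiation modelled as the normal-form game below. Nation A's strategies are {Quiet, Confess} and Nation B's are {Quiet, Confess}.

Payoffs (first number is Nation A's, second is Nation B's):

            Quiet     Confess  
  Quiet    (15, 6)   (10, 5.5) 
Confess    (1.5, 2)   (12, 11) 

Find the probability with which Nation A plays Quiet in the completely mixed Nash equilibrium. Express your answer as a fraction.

18/19

Let x be the probability that Nation A plays Quiet. In a completely mixed equilibrium, Nation B must be indifferent between Quiet and Confess.
Nation B's expected payoff from Quiet is 6x + 2(1−x); from Confess it is 5.5x + 11(1−x).
Setting these equal: 4x + 2 = −5.5x + 11, so x = 18/19.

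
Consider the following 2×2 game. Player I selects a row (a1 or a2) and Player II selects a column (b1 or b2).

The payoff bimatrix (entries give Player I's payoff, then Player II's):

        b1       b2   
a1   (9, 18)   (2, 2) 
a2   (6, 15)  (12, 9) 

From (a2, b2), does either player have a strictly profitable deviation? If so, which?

Player I at (a2, b2) earns 12; deviating to a1 yields 2 — not better.
Player II earns 9; deviating to b1 yields 15 — a strict improvement.
Only Player II has a strictly profitable deviation.

Player II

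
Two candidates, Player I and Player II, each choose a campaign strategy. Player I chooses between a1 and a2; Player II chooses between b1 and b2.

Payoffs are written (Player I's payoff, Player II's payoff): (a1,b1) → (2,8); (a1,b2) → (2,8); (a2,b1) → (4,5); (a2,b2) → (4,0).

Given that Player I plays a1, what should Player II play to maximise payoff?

either — both b1 and b2 are best responses

Against a1, Player II earns 8 from b1 and 8 from b2.
So either strategy is a best response.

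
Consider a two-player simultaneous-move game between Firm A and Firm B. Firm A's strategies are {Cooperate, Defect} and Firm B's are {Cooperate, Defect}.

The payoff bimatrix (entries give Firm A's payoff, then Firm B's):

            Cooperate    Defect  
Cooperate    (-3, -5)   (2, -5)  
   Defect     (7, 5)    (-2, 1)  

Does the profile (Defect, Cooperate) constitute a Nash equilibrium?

At (Defect, Cooperate), Firm A earns 7; switching to Cooperate would give -3, so Firm A has no profitable deviation.
Firm B earns 5; switching to Defect would give 1, so Firm B has no profitable deviation.
Neither player can gain by a unilateral deviation, so this profile is a Nash equilibrium.

Yes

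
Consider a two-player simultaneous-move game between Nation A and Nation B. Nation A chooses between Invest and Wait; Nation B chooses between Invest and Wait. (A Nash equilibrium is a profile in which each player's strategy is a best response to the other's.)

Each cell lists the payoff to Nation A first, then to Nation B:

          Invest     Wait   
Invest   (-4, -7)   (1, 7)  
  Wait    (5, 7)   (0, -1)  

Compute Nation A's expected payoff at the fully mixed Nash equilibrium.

First find q, the probability Nation B plays Invest, from Nation A's indifference between Invest and Wait: −4q + (1−q) = 5q, giving q = 1/10.
Since Nation A is indifferent in equilibrium, Nation A's expected payoff equals the payoff from either row against (1/10, 9/10). Using Invest: −4(1/10) + (9/10) = 1/2.

1/2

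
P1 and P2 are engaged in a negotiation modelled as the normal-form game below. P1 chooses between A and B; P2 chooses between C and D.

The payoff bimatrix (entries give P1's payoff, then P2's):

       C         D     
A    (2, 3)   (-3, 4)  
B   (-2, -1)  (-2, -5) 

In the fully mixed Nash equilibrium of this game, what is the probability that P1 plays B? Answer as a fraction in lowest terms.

Let r be the probability that P1 plays A. In a completely mixed equilibrium, P2 must be indifferent between C and D.
P2's expected payoff from C is 3r − (1−r); from D it is 4r − 5(1−r).
Setting these equal: 4r − 1 = 9r − 5, so r = 4/5.
Therefore P1 plays B with probability 1 − 4/5 = 1/5.

1/5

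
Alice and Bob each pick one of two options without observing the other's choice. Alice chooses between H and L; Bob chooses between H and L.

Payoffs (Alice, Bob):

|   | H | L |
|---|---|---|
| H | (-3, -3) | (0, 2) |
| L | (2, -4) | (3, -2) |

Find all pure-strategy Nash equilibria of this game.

(L, L)

(H, H): Alice prefers L (2 > -3); Bob prefers L (2 > -3) — not an equilibrium.
(H, L): Alice prefers L (3 > 0) — not an equilibrium.
(L, H): Bob prefers L (-2 > -4) — not an equilibrium.
(L, L): Alice gets 3 ≥ 0 from H, and Bob gets -2 ≥ -4 from H — Nash equilibrium.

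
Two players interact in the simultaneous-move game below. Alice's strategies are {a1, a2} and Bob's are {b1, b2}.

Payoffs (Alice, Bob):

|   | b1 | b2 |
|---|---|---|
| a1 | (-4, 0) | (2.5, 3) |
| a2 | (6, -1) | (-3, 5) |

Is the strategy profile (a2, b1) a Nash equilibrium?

At (a2, b1), Alice earns 6; switching to a1 would give -4, so Alice has no profitable deviation.
Bob earns -1; switching to b2 would give 5, so Bob would deviate.
Since at least one player can profitably deviate, this is not a Nash equilibrium.

No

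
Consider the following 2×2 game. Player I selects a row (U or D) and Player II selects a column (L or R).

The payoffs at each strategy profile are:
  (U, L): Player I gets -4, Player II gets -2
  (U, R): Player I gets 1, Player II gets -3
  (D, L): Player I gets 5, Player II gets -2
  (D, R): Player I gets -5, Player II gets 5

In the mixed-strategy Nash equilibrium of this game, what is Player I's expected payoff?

-1

First find q, the probability Player II plays L, from Player I's indifference between U and D: −4q + (1−q) = 5q − 5(1−q), giving q = 2/5.
Since Player I is indifferent in equilibrium, Player I's expected payoff equals the payoff from either row against (2/5, 3/5). Using U: −4(2/5) + (3/5) = -1.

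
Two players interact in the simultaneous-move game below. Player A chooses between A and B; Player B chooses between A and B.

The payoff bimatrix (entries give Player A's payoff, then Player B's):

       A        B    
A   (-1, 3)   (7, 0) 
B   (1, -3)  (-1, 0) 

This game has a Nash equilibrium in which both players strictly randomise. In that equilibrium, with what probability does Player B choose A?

4/5

Let c be the probability that Player B plays A. In a completely mixed equilibrium, Player A must be indifferent between A and B.
Player A's expected payoff from A is −c + 7(1−c); from B it is c − (1−c).
Setting these equal: −8c + 7 = 2c − 1, so c = 4/5.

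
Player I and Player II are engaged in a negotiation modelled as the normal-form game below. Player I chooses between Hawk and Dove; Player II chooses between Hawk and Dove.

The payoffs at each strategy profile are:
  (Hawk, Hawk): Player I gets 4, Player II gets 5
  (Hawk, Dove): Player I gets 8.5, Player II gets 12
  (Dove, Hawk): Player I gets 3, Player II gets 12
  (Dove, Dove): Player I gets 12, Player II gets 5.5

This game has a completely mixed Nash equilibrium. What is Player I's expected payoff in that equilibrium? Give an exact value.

First find q, the probability Player II plays Hawk, from Player I's indifference between Hawk and Dove: 4q + 8.5(1−q) = 3q + 12(1−q), giving q = 7/9.
Since Player I is indifferent in equilibrium, Player I's expected payoff equals the payoff from either row against (7/9, 2/9). Using Hawk: 4(7/9) + 8.5(2/9) = 5.

5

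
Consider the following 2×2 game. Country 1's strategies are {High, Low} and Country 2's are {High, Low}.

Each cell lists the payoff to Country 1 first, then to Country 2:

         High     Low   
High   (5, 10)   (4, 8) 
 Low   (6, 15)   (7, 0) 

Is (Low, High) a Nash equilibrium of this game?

Yes

At (Low, High), Country 1 earns 6; switching to High would give 5, so Country 1 has no profitable deviation.
Country 2 earns 15; switching to Low would give 0, so Country 2 has no profitable deviation.
Neither player can gain by a unilateral deviation, so this profile is a Nash equilibrium.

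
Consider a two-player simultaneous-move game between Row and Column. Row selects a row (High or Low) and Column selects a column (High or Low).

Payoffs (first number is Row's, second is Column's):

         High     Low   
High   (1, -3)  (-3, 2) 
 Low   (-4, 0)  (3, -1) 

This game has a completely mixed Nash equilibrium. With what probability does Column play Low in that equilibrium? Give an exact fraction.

Let y be the probability that Column plays High. In a completely mixed equilibrium, Row must be indifferent between High and Low.
Row's expected payoff from High is y − 3(1−y); from Low it is −4y + 3(1−y).
Setting these equal: 4y − 3 = −7y + 3, so y = 6/11.
Therefore Column plays Low with probability 1 − 6/11 = 5/11.

5/11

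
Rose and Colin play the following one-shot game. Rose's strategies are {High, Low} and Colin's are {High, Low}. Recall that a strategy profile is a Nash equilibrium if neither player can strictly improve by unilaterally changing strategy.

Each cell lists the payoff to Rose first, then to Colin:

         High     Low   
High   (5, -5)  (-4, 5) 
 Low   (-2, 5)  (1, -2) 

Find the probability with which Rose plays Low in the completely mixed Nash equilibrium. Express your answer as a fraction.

10/17

Let p be the probability that Rose plays High. In a completely mixed equilibrium, Colin must be indifferent between High and Low.
Colin's expected payoff from High is −5p + 5(1−p); from Low it is 5p − 2(1−p).
Setting these equal: −10p + 5 = 7p − 2, so p = 7/17.
Therefore Rose plays Low with probability 1 − 7/17 = 10/17.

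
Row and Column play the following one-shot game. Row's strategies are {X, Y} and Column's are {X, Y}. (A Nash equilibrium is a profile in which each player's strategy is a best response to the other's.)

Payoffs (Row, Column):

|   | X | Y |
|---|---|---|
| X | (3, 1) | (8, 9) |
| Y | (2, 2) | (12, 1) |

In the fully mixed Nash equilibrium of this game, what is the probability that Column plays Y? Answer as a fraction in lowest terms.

Let y be the probability that Column plays X. In a completely mixed equilibrium, Row must be indifferent between X and Y.
Row's expected payoff from X is 3y + 8(1−y); from Y it is 2y + 12(1−y).
Setting these equal: −5y + 8 = −10y + 12, so y = 4/5.
Therefore Column plays Y with probability 1 − 4/5 = 1/5.

1/5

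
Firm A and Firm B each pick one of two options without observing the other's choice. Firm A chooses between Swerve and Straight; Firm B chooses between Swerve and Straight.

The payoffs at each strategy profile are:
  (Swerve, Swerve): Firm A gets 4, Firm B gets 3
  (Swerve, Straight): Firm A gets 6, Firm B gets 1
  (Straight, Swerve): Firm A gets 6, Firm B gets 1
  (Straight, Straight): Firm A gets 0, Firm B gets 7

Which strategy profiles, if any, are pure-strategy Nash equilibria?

none

(Swerve, Swerve): Firm A prefers Straight (6 > 4) — not an equilibrium.
(Swerve, Straight): Firm B prefers Swerve (3 > 1) — not an equilibrium.
(Straight, Swerve): Firm B prefers Straight (7 > 1) — not an equilibrium.
(Straight, Straight): Firm A prefers Swerve (6 > 0) — not an equilibrium.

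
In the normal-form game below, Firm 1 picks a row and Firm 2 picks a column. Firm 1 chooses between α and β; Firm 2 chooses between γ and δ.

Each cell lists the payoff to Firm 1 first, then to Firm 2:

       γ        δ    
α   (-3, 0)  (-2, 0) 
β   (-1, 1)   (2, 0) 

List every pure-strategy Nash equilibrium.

(α, γ): Firm 1 prefers β (-1 > -3) — not an equilibrium.
(α, δ): Firm 1 prefers β (2 > -2) — not an equilibrium.
(β, γ): Firm 1 gets -1 ≥ -3 from α, and Firm 2 gets 1 ≥ 0 from δ — Nash equilibrium.
(β, δ): Firm 2 prefers γ (1 > 0) — not an equilibrium.

(β, γ)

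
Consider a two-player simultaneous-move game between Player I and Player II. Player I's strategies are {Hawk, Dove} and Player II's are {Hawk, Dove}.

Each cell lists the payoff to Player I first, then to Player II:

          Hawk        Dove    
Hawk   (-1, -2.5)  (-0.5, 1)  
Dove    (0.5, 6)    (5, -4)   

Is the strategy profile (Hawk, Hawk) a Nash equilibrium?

At (Hawk, Hawk), Player I earns -1; switching to Dove would give 0.5, so Player I would deviate.
Player II earns -2.5; switching to Dove would give 1, so Player II would deviate.
Since at least one player can profitably deviate, this is not a Nash equilibrium.

No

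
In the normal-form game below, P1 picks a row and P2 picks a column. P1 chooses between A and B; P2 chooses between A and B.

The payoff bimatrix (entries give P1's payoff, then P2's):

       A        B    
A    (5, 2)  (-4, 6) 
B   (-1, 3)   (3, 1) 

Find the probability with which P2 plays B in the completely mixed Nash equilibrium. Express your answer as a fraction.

6/13

Let q be the probability that P2 plays A. In a completely mixed equilibrium, P1 must be indifferent between A and B.
P1's expected payoff from A is 5q − 4(1−q); from B it is −q + 3(1−q).
Setting these equal: 9q − 4 = −4q + 3, so q = 7/13.
Therefore P2 plays B with probability 1 − 7/13 = 6/13.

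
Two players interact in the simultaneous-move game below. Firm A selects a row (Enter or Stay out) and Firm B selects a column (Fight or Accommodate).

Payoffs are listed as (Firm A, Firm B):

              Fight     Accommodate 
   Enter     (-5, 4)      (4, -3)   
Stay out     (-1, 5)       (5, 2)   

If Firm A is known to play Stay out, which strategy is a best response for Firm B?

Against Stay out, Firm B earns 5 from Fight and 2 from Accommodate.
So Fight is the best response.

Fight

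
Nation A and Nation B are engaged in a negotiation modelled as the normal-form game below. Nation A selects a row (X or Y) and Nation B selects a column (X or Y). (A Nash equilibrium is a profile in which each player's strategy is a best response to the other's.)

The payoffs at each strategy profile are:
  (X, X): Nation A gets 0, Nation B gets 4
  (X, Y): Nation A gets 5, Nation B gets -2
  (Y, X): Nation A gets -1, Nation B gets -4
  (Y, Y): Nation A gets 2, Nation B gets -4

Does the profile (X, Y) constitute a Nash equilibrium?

No

At (X, Y), Nation A earns 5; switching to Y would give 2, so Nation A has no profitable deviation.
Nation B earns -2; switching to X would give 4, so Nation B would deviate.
Since at least one player can profitably deviate, this is not a Nash equilibrium.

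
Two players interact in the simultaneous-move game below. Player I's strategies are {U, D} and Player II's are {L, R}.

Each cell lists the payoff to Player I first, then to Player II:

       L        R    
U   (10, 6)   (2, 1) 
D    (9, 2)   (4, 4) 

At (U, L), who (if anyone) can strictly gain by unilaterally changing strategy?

Player I at (U, L) earns 10; deviating to D yields 9 — not better.
Player II earns 6; deviating to R yields 1 — not better.
Neither player can strictly improve; the profile is a Nash equilibrium.

Neither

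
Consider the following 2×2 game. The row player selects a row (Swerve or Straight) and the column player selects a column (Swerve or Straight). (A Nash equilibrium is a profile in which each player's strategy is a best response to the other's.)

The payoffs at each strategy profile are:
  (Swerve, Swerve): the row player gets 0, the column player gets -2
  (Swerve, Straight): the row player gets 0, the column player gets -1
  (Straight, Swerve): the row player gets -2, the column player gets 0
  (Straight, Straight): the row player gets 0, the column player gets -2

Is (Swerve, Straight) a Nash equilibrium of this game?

At (Swerve, Straight), the row player earns 0; switching to Straight would give 0, so the row player has no profitable deviation.
The column player earns -1; switching to Swerve would give -2, so the column player has no profitable deviation.
Neither player can gain by a unilateral deviation, so this profile is a Nash equilibrium.

Yes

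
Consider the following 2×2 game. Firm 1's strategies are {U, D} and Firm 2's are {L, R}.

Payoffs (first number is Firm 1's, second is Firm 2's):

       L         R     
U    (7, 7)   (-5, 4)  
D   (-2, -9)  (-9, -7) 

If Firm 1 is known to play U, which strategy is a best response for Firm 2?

L

Against U, Firm 2 earns 7 from L and 4 from R.
So L is the best response.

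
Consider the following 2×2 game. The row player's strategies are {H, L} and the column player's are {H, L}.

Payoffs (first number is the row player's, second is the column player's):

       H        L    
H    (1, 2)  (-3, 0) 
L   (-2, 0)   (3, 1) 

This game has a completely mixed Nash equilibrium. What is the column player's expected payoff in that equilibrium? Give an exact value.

First find x, the probability the row player plays H, from the column player's indifference between H and L: 2x = (1−x), giving x = 1/3.
Since the column player is indifferent in equilibrium, the column player's expected payoff equals the payoff from either column against (1/3, 2/3). Using H: 2(1/3) = 2/3.

2/3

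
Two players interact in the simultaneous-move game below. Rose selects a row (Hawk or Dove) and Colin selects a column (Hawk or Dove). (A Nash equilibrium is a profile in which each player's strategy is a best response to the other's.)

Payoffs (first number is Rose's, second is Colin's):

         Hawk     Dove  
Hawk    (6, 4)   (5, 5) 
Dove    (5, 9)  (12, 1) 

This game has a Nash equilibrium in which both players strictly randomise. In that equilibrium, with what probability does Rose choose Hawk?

8/9

Let p be the probability that Rose plays Hawk. In a completely mixed equilibrium, Colin must be indifferent between Hawk and Dove.
Colin's expected payoff from Hawk is 4p + 9(1−p); from Dove it is 5p + (1−p).
Setting these equal: −5p + 9 = 4p + 1, so p = 8/9.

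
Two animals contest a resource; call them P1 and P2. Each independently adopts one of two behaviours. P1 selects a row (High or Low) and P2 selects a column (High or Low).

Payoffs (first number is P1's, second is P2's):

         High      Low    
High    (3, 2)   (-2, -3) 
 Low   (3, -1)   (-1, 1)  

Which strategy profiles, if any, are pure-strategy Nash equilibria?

(High, High): P1 gets 3 ≥ 3 from Low, and P2 gets 2 ≥ -3 from Low — Nash equilibrium.
(High, Low): P1 prefers Low (-1 > -2); P2 prefers High (2 > -3) — not an equilibrium.
(Low, High): P2 prefers Low (1 > -1) — not an equilibrium.
(Low, Low): P1 gets -1 ≥ -2 from High, and P2 gets 1 ≥ -1 from High — Nash equilibrium.

(High, High) and (Low, Low)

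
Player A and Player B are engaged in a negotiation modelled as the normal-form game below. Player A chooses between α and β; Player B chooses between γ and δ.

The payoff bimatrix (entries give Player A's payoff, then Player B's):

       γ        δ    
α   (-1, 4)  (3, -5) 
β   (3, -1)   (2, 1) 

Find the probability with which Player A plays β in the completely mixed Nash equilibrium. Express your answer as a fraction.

Let r be the probability that Player A plays α. In a completely mixed equilibrium, Player B must be indifferent between γ and δ.
Player B's expected payoff from γ is 4r − (1−r); from δ it is −5r + (1−r).
Setting these equal: 5r − 1 = −6r + 1, so r = 2/11.
Therefore Player A plays β with probability 1 − 2/11 = 9/11.

9/11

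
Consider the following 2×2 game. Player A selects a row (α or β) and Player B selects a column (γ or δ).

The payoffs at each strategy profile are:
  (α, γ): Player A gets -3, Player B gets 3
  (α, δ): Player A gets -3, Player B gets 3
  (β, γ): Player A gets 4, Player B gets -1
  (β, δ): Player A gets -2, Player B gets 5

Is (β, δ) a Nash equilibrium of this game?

Yes

At (β, δ), Player A earns -2; switching to α would give -3, so Player A has no profitable deviation.
Player B earns 5; switching to γ would give -1, so Player B has no profitable deviation.
Neither player can gain by a unilateral deviation, so this profile is a Nash equilibrium.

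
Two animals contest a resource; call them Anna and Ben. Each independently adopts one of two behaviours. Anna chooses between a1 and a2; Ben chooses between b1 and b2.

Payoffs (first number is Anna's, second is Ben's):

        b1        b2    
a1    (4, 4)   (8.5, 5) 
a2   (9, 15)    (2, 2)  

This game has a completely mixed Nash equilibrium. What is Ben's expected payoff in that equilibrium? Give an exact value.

First find p, the probability Anna plays a1, from Ben's indifference between b1 and b2: 4p + 15(1−p) = 5p + 2(1−p), giving p = 13/14.
Since Ben is indifferent in equilibrium, Ben's expected payoff equals the payoff from either column against (13/14, 1/14). Using b1: 4(13/14) + 15(1/14) = 67/14.

67/14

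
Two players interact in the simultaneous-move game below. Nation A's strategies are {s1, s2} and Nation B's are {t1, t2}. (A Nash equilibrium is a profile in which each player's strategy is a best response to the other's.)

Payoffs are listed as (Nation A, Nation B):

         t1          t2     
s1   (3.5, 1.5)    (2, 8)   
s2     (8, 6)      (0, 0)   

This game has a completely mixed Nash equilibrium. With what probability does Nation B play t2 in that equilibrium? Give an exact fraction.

9/13

Let c be the probability that Nation B plays t1. In a completely mixed equilibrium, Nation A must be indifferent between s1 and s2.
Nation A's expected payoff from s1 is 3.5c + 2(1−c); from s2 it is 8c.
Setting these equal: 1.5c + 2 = 8c, so c = 4/13.
Therefore Nation B plays t2 with probability 1 − 4/13 = 9/13.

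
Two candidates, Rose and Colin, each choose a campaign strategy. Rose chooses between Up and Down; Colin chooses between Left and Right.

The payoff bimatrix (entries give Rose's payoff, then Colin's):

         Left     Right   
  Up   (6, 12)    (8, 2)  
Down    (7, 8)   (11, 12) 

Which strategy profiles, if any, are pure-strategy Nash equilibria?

(Down, Right)

(Up, Left): Rose prefers Down (7 > 6) — not an equilibrium.
(Up, Right): Rose prefers Down (11 > 8); Colin prefers Left (12 > 2) — not an equilibrium.
(Down, Left): Colin prefers Right (12 > 8) — not an equilibrium.
(Down, Right): Rose gets 11 ≥ 8 from Up, and Colin gets 12 ≥ 8 from Left — Nash equilibrium.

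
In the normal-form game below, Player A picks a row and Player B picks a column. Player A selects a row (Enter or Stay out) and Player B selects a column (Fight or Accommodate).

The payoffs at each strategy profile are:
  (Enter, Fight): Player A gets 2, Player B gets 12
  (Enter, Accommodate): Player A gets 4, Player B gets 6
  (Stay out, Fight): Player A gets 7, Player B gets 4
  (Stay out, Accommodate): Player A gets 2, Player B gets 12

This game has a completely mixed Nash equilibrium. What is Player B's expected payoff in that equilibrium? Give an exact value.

60/7

First find p, the probability Player A plays Enter, from Player B's indifference between Fight and Accommodate: 12p + 4(1−p) = 6p + 12(1−p), giving p = 4/7.
Since Player B is indifferent in equilibrium, Player B's expected payoff equals the payoff from either column against (4/7, 3/7). Using Fight: 12(4/7) + 4(3/7) = 60/7.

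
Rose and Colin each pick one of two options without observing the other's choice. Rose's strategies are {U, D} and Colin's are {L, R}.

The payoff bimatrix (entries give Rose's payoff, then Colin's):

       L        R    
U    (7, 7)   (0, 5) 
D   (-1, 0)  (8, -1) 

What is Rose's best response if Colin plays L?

U

Against L, Rose earns 7 from U and -1 from D.
So U is the best response.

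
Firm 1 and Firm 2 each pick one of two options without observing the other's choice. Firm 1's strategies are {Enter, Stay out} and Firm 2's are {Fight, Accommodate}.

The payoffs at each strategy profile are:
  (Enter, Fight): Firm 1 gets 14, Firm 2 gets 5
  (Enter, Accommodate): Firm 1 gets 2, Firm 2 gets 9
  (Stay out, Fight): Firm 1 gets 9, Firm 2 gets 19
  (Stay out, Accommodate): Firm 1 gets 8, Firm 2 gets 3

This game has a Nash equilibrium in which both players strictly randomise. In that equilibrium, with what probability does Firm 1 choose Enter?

Let x be the probability that Firm 1 plays Enter. In a completely mixed equilibrium, Firm 2 must be indifferent between Fight and Accommodate.
Firm 2's expected payoff from Fight is 5x + 19(1−x); from Accommodate it is 9x + 3(1−x).
Setting these equal: −14x + 19 = 6x + 3, so x = 4/5.

4/5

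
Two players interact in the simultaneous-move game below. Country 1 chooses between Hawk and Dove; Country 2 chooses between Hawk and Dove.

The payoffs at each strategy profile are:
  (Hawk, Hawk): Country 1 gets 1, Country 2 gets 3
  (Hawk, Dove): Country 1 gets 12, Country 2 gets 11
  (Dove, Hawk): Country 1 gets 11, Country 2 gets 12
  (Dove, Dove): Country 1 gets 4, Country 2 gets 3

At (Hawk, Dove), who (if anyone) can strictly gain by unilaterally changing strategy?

Neither

Country 1 at (Hawk, Dove) earns 12; deviating to Dove yields 4 — not better.
Country 2 earns 11; deviating to Hawk yields 3 — not better.
Neither player can strictly improve; the profile is a Nash equilibrium.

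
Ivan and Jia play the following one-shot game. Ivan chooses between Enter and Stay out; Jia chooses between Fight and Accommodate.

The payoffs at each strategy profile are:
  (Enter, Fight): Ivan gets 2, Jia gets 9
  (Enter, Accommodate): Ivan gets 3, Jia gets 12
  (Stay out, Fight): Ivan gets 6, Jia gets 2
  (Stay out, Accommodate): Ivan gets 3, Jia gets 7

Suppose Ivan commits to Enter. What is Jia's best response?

Against Enter, Jia earns 9 from Fight and 12 from Accommodate.
So Accommodate is the best response.

Accommodate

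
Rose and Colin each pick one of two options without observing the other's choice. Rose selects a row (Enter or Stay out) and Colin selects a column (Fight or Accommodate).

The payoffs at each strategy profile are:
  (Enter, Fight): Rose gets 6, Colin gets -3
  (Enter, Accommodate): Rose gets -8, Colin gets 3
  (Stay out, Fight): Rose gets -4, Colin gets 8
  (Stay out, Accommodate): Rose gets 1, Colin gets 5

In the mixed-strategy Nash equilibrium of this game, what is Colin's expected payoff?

First find x, the probability Rose plays Enter, from Colin's indifference between Fight and Accommodate: −3x + 8(1−x) = 3x + 5(1−x), giving x = 1/3.
Since Colin is indifferent in equilibrium, Colin's expected payoff equals the payoff from either column against (1/3, 2/3). Using Fight: −3(1/3) + 8(2/3) = 13/3.

13/3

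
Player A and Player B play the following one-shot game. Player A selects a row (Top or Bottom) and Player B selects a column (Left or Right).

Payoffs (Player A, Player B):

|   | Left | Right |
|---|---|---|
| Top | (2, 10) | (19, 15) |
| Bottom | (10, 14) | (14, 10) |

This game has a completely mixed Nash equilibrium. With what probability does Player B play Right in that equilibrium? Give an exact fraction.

Let c be the probability that Player B plays Left. In a completely mixed equilibrium, Player A must be indifferent between Top and Bottom.
Player A's expected payoff from Top is 2c + 19(1−c); from Bottom it is 10c + 14(1−c).
Setting these equal: −17c + 19 = −4c + 14, so c = 5/13.
Therefore Player B plays Right with probability 1 − 5/13 = 8/13.

8/13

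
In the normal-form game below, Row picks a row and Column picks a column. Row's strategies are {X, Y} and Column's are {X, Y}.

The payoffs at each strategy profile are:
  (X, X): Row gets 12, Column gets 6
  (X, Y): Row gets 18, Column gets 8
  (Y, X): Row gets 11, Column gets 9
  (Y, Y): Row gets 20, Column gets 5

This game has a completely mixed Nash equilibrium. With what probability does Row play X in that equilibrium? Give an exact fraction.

Let p be the probability that Row plays X. In a completely mixed equilibrium, Column must be indifferent between X and Y.
Column's expected payoff from X is 6p + 9(1−p); from Y it is 8p + 5(1−p).
Setting these equal: −3p + 9 = 3p + 5, so p = 2/3.

2/3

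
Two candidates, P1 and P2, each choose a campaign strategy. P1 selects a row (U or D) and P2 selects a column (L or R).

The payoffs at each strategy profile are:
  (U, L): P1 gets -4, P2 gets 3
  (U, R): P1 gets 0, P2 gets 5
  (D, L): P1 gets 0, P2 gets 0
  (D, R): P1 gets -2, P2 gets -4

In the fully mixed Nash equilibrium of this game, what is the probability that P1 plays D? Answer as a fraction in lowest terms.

1/3

Let p be the probability that P1 plays U. In a completely mixed equilibrium, P2 must be indifferent between L and R.
P2's expected payoff from L is 3p; from R it is 5p − 4(1−p).
Setting these equal: 3p = 9p − 4, so p = 2/3.
Therefore P1 plays D with probability 1 − 2/3 = 1/3.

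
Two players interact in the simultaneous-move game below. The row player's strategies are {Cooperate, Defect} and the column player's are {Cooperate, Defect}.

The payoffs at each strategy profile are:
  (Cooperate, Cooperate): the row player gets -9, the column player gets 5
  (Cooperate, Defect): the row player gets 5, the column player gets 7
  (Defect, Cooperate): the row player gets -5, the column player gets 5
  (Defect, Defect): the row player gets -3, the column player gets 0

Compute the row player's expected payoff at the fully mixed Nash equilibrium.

-13/3

First find y, the probability the column player plays Cooperate, from the row player's indifference between Cooperate and Defect: −9y + 5(1−y) = −5y − 3(1−y), giving y = 2/3.
Since the row player is indifferent in equilibrium, the row player's expected payoff equals the payoff from either row against (2/3, 1/3). Using Cooperate: −9(2/3) + 5(1/3) = -13/3.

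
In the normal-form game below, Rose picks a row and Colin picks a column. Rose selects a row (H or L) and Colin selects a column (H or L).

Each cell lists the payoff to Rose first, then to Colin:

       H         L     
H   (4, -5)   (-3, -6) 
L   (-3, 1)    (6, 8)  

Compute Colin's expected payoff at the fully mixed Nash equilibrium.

-17/4

First find x, the probability Rose plays H, from Colin's indifference between H and L: −5x + (1−x) = −6x + 8(1−x), giving x = 7/8.
Since Colin is indifferent in equilibrium, Colin's expected payoff equals the payoff from either column against (7/8, 1/8). Using H: −5(7/8) + (1/8) = -17/4.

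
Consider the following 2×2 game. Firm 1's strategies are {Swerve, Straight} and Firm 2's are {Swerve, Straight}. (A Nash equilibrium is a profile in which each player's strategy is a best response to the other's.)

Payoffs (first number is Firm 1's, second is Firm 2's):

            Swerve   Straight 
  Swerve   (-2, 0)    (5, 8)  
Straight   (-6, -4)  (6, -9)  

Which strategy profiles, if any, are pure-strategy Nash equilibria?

(Swerve, Swerve): Firm 2 prefers Straight (8 > 0) — not an equilibrium.
(Swerve, Straight): Firm 1 prefers Straight (6 > 5) — not an equilibrium.
(Straight, Swerve): Firm 1 prefers Swerve (-2 > -6) — not an equilibrium.
(Straight, Straight): Firm 2 prefers Swerve (-4 > -9) — not an equilibrium.

none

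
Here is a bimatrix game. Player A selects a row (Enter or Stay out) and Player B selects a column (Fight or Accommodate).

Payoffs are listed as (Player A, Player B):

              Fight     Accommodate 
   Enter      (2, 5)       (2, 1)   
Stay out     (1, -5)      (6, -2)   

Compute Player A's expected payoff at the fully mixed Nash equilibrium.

First find q, the probability Player B plays Fight, from Player A's indifference between Enter and Stay out: 2q + 2(1−q) = q + 6(1−q), giving q = 4/5.
Since Player A is indifferent in equilibrium, Player A's expected payoff equals the payoff from either row against (4/5, 1/5). Using Enter: 2(4/5) + 2(1/5) = 2.

2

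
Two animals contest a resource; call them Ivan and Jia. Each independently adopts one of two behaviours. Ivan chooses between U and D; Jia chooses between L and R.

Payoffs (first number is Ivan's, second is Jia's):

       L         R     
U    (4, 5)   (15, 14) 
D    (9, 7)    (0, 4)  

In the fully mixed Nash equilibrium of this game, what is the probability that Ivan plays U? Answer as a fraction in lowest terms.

1/4

Let x be the probability that Ivan plays U. In a completely mixed equilibrium, Jia must be indifferent between L and R.
Jia's expected payoff from L is 5x + 7(1−x); from R it is 14x + 4(1−x).
Setting these equal: −2x + 7 = 10x + 4, so x = 1/4.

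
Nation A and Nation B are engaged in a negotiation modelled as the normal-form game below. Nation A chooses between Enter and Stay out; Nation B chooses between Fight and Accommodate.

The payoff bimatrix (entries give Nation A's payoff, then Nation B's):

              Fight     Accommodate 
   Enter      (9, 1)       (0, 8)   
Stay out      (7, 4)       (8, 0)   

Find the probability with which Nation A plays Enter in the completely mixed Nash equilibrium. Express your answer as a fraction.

Let r be the probability that Nation A plays Enter. In a completely mixed equilibrium, Nation B must be indifferent between Fight and Accommodate.
Nation B's expected payoff from Fight is r + 4(1−r); from Accommodate it is 8r.
Setting these equal: −3r + 4 = 8r, so r = 4/11.

4/11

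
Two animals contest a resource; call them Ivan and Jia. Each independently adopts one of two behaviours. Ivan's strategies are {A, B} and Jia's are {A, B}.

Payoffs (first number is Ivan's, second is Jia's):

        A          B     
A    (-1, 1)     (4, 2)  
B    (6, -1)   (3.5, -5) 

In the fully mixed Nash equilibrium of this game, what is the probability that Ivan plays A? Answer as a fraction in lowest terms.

Let r be the probability that Ivan plays A. In a completely mixed equilibrium, Jia must be indifferent between A and B.
Jia's expected payoff from A is r − (1−r); from B it is 2r − 5(1−r).
Setting these equal: 2r − 1 = 7r − 5, so r = 4/5.

4/5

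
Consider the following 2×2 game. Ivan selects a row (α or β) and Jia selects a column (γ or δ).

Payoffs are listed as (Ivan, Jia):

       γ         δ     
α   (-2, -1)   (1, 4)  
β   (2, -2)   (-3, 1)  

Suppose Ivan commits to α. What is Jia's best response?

δ

Against α, Jia earns -1 from γ and 4 from δ.
So δ is the best response.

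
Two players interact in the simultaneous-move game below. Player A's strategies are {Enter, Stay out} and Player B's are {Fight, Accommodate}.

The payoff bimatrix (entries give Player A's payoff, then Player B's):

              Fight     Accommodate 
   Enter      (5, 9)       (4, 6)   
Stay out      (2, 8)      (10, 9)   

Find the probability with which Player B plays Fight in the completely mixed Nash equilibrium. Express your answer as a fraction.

Let q be the probability that Player B plays Fight. In a completely mixed equilibrium, Player A must be indifferent between Enter and Stay out.
Player A's expected payoff from Enter is 5q + 4(1−q); from Stay out it is 2q + 10(1−q).
Setting these equal: q + 4 = −8q + 10, so q = 2/3.

2/3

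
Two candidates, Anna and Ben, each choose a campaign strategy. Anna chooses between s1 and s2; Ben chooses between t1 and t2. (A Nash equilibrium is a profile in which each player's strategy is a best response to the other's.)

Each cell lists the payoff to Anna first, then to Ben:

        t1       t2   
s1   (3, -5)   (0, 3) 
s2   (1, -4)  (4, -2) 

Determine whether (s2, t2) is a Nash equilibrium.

At (s2, t2), Anna earns 4; switching to s1 would give 0, so Anna has no profitable deviation.
Ben earns -2; switching to t1 would give -4, so Ben has no profitable deviation.
Neither player can gain by a unilateral deviation, so this profile is a Nash equilibrium.

Yes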